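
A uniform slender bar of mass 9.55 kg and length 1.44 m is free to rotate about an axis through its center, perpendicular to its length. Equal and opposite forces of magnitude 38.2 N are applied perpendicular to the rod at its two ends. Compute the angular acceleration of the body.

α ≈ 33.3 rad/s²

I = (1/12)ML² = (1/12)(9.55)(1.44)² = 1.650 kg·m².
The couple gives τ = F·(L/2) + F·(L/2) = F L = (38.2)(1.44) = 55.01 N·m.
From τ = Iα: α = 55.01/1.650 = 33.33 rad/s².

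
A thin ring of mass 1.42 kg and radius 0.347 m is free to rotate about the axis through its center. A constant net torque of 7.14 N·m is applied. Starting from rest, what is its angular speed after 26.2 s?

ω ≈ 1090 rad/s

I = MR² = (1.42)(0.347)² = 0.1710 kg·m².
α = τ/I = 7.14/0.1710 = 41.76 rad/s².
ω = ω₀ + αt = 0 + (41.76)(26.2) = 1094 rad/s.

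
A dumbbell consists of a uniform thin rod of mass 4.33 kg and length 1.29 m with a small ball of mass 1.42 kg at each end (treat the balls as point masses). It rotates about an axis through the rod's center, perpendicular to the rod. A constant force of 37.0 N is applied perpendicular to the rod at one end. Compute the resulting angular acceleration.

I_rod = (1/12)ML² = (1/12)(4.33)(1.29)² = 0.6005 kg·m².
I_balls = 2·m·(L/2)² = 2(1.42)(0.6450)² = 1.182 kg·m².
Total I = 1.782 kg·m².
τ = F·(L/2) = (37.0)(0.645) = 23.87 N·m.
α = τ/I = 23.87/1.782 = 13.39 rad/s².

α ≈ 13.4 rad/s²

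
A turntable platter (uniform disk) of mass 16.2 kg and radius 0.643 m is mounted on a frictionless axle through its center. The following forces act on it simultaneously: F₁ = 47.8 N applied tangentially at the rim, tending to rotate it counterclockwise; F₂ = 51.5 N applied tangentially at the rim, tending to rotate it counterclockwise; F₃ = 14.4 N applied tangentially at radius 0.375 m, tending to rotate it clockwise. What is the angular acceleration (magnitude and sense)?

I = ½MR² = (1/2)(16.2)(0.643)² = 3.349 kg·m².
Taking counterclockwise as positive: τ₁ = +(47.8)(0.643) = +30.74 N·m; τ₂ = +(51.5)(0.643) = +33.11 N·m; τ₃ = −(14.4)(0.375) = −5.400 N·m.
Net torque τ = 58.45 N·m.
α = τ/I = 58.45/3.349 = 17.45 rad/s².

α ≈ 17.5 rad/s², counterclockwise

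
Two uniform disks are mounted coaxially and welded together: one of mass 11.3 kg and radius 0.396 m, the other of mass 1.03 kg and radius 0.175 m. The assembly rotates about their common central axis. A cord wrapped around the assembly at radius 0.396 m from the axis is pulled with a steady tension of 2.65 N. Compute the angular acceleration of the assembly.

α ≈ 1.16 rad/s²

I = ½M₁R₁² + ½M₂R₂² = ½(11.3)(0.396)² + ½(1.03)(0.175)² = 0.9018 kg·m².
τ = F r = (2.65)(0.396) = 1.049 N·m.
α = τ/I = 1.049/0.9018 = 1.164 rad/s².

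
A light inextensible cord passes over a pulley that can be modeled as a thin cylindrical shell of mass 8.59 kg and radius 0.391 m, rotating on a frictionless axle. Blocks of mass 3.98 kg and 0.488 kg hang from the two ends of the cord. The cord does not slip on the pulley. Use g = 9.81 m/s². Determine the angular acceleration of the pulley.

α ≈ 6.71 rad/s²

I = MR² = (8.59)(0.391)² = 1.313 kg·m².
Heavier block: m₁g − T₁ = m₁a. Lighter block: T₂ − m₂g = m₂a.
Pulley: (T₁ − T₂)R = Iα = I(a/R), so T₁ − T₂ = (I/R²)a = 1·M_p a = 8.590·a.
Adding the three: (m₁ − m₂)g = (m₁ + m₂ + 8.590)a, so a = (3.98 − 0.488)(9.81)/(3.98 + 0.488 + 8.590) = 2.623 m/s².
α = a/R = 2.623/0.391 = 6.709 rad/s².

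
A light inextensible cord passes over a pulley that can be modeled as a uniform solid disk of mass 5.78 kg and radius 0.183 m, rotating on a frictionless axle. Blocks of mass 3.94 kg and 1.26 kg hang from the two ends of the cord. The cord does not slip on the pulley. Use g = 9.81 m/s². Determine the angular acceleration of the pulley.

I = ½MR² = (1/2)(5.78)(0.183)² = 0.09678 kg·m².
Heavier block: m₁g − T₁ = m₁a. Lighter block: T₂ − m₂g = m₂a.
Pulley: (T₁ − T₂)R = Iα = I(a/R), so T₁ − T₂ = (I/R²)a = (1/2)M_p a = 2.890·a.
Adding the three: (m₁ − m₂)g = (m₁ + m₂ + 2.890)a, so a = (3.94 − 1.26)(9.81)/(3.94 + 1.26 + 2.890) = 3.250 m/s².
α = a/R = 3.250/0.183 = 17.76 rad/s².

α ≈ 17.8 rad/s²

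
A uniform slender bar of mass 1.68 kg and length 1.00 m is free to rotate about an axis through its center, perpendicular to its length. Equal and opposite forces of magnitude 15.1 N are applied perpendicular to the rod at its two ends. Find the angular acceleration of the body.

α ≈ 108 rad/s²

I = (1/12)ML² = (1/12)(1.68)(1.00)² = 0.1400 kg·m².
The couple gives τ = F·(L/2) + F·(L/2) = F L = (15.1)(1.00) = 15.10 N·m.
From τ = Iα: α = 15.10/0.1400 = 107.9 rad/s².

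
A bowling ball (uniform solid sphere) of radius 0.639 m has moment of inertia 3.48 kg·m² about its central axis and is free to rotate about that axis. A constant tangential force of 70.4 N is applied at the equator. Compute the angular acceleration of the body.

τ = F R = (70.4)(0.639) = 44.99 N·m.
From τ = Iα: α = 44.99/3.480 = 12.93 rad/s².

α ≈ 12.9 rad/s²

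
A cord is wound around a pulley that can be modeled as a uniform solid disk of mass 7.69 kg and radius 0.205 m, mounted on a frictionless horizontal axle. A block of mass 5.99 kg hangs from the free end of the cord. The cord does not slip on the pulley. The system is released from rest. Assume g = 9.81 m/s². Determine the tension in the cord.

I = ½MR² = (1/2)(7.69)(0.205)² = 0.1616 kg·m².
Block: mg − T = ma. Pulley: TR = Iα. No-slip: a = αR, so T = (I/R²)a = 3.845·a.
Then mg = (m + 3.845)a, so a = (5.99)(9.81)/(5.99 + 3.845) = 5.975 m/s².
T = 3.845·a = 22.97 N.

T ≈ 23.0 N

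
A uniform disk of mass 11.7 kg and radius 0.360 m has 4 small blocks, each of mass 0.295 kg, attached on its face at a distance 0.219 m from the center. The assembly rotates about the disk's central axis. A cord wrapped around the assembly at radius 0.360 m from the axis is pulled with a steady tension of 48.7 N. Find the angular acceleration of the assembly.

α ≈ 21.5 rad/s²

I_disk = ½MR² = ½(11.7)(0.360)² = 0.7582 kg·m².
I_blocks = 4·m·r² = 4(0.295)(0.219)² = 0.05659 kg·m².
Total I = 0.8148 kg·m².
τ = F r = (48.7)(0.360) = 17.53 N·m.
α = τ/I = 17.53/0.8148 = 21.52 rad/s².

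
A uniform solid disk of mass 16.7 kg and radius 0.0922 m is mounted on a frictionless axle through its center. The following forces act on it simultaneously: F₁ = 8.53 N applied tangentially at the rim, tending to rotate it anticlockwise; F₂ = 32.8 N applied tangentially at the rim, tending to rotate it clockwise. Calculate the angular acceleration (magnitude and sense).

I = ½MR² = (1/2)(16.7)(0.0922)² = 0.07098 kg·m².
Taking anticlockwise as positive: τ₁ = +(8.53)(0.0922) = +0.7865 N·m; τ₂ = −(32.8)(0.0922) = −3.024 N·m.
Net torque τ = -2.238 N·m.
α = τ/I = -2.238/0.07098 = -31.52 rad/s².

α ≈ 31.5 rad/s², clockwise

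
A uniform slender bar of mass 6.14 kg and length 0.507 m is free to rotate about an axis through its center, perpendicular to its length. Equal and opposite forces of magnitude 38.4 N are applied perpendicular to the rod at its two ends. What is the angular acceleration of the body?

α ≈ 148 rad/s²

I = (1/12)ML² = (1/12)(6.14)(0.507)² = 0.1315 kg·m².
The couple gives τ = F·(L/2) + F·(L/2) = F L = (38.4)(0.507) = 19.47 N·m.
Newton's second law for rotation, τ = Iα, gives α = τ/I = 19.47/0.1315 = 148.0 rad/s².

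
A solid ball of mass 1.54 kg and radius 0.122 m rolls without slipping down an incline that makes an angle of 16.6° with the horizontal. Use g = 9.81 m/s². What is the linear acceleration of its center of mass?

Translation along the incline: Mg sinθ − f = Ma.
Rotation about the center: fR = Iα with I = (2/5)MR². No-slip gives a = αR, so f = (I/R²)a = (2/5)M a.
Substituting: Mg sinθ = (1 + 0.4000)Ma, so a = g sinθ/(1 + 0.4000) = (9.81) sin 16.6° / 1.400 = 2.002 m/s².

a ≈ 2.00 m/s²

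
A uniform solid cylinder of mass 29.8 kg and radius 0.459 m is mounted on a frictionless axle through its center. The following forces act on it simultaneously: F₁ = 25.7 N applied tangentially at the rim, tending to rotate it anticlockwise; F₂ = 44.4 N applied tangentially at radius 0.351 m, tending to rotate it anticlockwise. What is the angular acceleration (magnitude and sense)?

I = ½MR² = (1/2)(29.8)(0.459)² = 3.139 kg·m².
Taking anticlockwise as positive: τ₁ = +(25.7)(0.459) = +11.80 N·m; τ₂ = +(44.4)(0.351) = +15.58 N·m.
Net torque τ = 27.38 N·m.
α = τ/I = 27.38/3.139 = 8.722 rad/s².

α ≈ 8.72 rad/s², anticlockwise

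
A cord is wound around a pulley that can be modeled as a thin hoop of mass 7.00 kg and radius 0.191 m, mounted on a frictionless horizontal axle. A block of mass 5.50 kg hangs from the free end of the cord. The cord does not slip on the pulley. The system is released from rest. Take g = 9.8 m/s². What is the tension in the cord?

T ≈ 30.2 N

I = MR² = (7.00)(0.191)² = 0.2554 kg·m².
Block: mg − T = ma. Pulley: TR = Iα. No-slip: a = αR, so T = (I/R²)a = 7.000·a.
Then mg = (m + 7.000)a, so a = (5.50)(9.8)/(5.50 + 7.000) = 4.312 m/s².
T = 7.000·a = 30.18 N.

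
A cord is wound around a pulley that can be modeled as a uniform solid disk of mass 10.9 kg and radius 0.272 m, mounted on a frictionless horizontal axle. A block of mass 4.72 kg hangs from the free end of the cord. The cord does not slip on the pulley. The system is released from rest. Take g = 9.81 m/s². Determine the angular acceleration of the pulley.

α ≈ 16.7 rad/s²

I = ½MR² = (1/2)(10.9)(0.272)² = 0.4032 kg·m².
Block: mg − T = ma. Pulley: TR = Iα. No-slip: a = αR, so T = (I/R²)a = 5.450·a.
Then mg = (m + 5.450)a, so a = (4.72)(9.81)/(4.72 + 5.450) = 4.553 m/s².
α = a/R = 4.553/0.272 = 16.74 rad/s².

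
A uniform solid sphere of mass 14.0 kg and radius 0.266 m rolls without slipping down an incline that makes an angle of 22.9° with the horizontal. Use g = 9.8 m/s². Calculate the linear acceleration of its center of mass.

a ≈ 2.72 m/s²

Translation along the incline: Mg sinθ − f = Ma.
Rotation about the center: fR = Iα with I = (2/5)MR². No-slip gives a = αR, so f = (I/R²)a = (2/5)M a.
Substituting: Mg sinθ = (1 + 0.4000)Ma, so a = g sinθ/(1 + 0.4000) = (9.8) sin 22.9° / 1.400 = 2.724 m/s².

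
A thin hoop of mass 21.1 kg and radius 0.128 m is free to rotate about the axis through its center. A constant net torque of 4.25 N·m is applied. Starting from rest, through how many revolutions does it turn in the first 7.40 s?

I = MR² = (21.1)(0.128)² = 0.3457 kg·m².
α = τ/I = 4.25/0.3457 = 12.29 rad/s².
θ = ½αt² = ½(12.29)(7.40)² = 336.6 rad.
Revolutions = θ/(2π) = 53.57.

≈ 53.6 revolutions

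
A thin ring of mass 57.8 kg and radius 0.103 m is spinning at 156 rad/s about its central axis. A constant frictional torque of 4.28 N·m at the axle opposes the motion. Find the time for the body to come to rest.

I = MR² = (57.8)(0.103)² = 0.6132 kg·m².
The net torque has magnitude 4.28 N·m, opposing ω.
|α| = τ/I = 4.280/0.6132 = 6.980 rad/s² (deceleration).
0 = ω₀ − |α|t ⇒ t = ω₀/|α| = 156/6.980 = 22.35 s.

t ≈ 22.4 s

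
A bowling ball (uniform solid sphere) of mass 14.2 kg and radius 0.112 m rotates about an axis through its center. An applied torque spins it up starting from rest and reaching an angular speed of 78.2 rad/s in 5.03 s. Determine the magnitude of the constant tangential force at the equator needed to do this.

F ≈ 9.89 N

I = (2/5)MR² = (2/5)(14.2)(0.112)² = 0.07125 kg·m².
α = Δω/Δt = (78.2 − 0)/5.03 = 15.55 rad/s².
The required torque is τ = Iα = (0.07125)(15.55) = 1.108 N·m.
A tangential force at the equator gives τ = FR, so F = τ/R = 1.108/0.112 = 9.890 N.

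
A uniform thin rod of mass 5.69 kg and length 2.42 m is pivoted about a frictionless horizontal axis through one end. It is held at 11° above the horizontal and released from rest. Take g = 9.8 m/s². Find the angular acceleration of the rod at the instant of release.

α ≈ 5.96 rad/s²

About the pivot, I = (1/3)ML² = (1/3)(5.69)(2.42)² = 11.11 kg·m².
The weight acts at the center, a distance L/2 = 1.210 m from the pivot; τ = Mg(L/2) cos 11° = 66.23 N·m.
α = τ/I = 66.23/11.11 = 5.963 rad/s².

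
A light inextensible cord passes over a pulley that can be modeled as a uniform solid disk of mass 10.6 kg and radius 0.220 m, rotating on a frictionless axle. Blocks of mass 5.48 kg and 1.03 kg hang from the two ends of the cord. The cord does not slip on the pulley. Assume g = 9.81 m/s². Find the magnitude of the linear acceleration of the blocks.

I = ½MR² = (1/2)(10.6)(0.220)² = 0.2565 kg·m².
Heavier block: m₁g − T₁ = m₁a. Lighter block: T₂ − m₂g = m₂a.
Pulley: (T₁ − T₂)R = Iα = I(a/R), so T₁ − T₂ = (I/R²)a = (1/2)M_p a = 5.300·a.
Adding the three: (m₁ − m₂)g = (m₁ + m₂ + 5.300)a, so a = (5.48 − 1.03)(9.81)/(5.48 + 1.03 + 5.300) = 3.696 m/s².

a ≈ 3.70 m/s²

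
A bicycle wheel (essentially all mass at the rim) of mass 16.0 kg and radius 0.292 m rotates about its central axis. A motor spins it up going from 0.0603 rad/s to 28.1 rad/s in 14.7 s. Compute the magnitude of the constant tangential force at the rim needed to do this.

F ≈ 8.91 N

I = MR² = (16.0)(0.292)² = 1.364 kg·m².
α = Δω/Δt = (28.1 − 0.0603)/14.7 = 1.907 rad/s².
The required torque is τ = Iα = (1.364)(1.907) = 2.602 N·m.
A tangential force at the rim gives τ = FR, so F = τ/R = 2.602/0.292 = 8.912 N.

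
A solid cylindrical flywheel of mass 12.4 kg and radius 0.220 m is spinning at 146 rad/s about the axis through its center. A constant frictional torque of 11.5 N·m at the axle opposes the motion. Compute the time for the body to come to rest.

t ≈ 3.81 s

I = ½MR² = (1/2)(12.4)(0.220)² = 0.3001 kg·m².
The net torque has magnitude 11.5 N·m, opposing ω.
|α| = τ/I = 11.50/0.3001 = 38.32 rad/s² (deceleration).
0 = ω₀ − |α|t ⇒ t = ω₀/|α| = 146/38.32 = 3.810 s.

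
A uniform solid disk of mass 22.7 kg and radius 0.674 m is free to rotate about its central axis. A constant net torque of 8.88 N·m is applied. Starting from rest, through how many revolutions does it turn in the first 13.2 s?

≈ 23.9 revolutions

I = ½MR² = (1/2)(22.7)(0.674)² = 5.156 kg·m².
α = τ/I = 8.88/5.156 = 1.722 rad/s².
θ = ½αt² = ½(1.722)(13.2)² = 150.0 rad.
Revolutions = θ/(2π) = 23.88.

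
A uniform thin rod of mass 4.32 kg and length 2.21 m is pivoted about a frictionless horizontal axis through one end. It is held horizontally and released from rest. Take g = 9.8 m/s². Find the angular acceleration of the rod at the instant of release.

About the pivot, I = (1/3)ML² = (1/3)(4.32)(2.21)² = 7.033 kg·m².
The weight acts at the center, a distance L/2 = 1.105 m from the pivot; τ = Mg(L/2) = 46.78 N·m.
α = τ/I = 46.78/7.033 = 6.652 rad/s².

α ≈ 6.65 rad/s²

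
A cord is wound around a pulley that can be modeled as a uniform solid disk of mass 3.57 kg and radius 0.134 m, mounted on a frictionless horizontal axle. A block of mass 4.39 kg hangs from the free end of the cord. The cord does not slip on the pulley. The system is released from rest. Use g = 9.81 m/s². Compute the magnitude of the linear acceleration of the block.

a ≈ 6.97 m/s²

I = ½MR² = (1/2)(3.57)(0.134)² = 0.03205 kg·m².
Block: mg − T = ma. Pulley: TR = Iα. No-slip: a = αR, so T = (I/R²)a = 1.785·a.
Then mg = (m + 1.785)a, so a = (4.39)(9.81)/(4.39 + 1.785) = 6.974 m/s².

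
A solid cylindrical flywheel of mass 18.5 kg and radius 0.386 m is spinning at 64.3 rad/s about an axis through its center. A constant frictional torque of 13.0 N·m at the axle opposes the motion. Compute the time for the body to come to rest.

t ≈ 6.82 s

I = ½MR² = (1/2)(18.5)(0.386)² = 1.378 kg·m².
The net torque has magnitude 13.0 N·m, opposing ω.
|α| = τ/I = 13.00/1.378 = 9.433 rad/s² (deceleration).
0 = ω₀ − |α|t ⇒ t = ω₀/|α| = 64.3/9.433 = 6.817 s.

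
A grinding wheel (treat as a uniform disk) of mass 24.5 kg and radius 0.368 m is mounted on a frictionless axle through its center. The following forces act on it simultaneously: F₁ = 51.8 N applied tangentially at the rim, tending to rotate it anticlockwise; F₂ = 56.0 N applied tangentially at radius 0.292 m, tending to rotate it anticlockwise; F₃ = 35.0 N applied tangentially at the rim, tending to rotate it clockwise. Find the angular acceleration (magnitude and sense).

I = ½MR² = (1/2)(24.5)(0.368)² = 1.659 kg·m².
Taking anticlockwise as positive: τ₁ = +(51.8)(0.368) = +19.06 N·m; τ₂ = +(56.0)(0.292) = +16.35 N·m; τ₃ = −(35.0)(0.368) = −12.88 N·m.
Net torque τ = 22.53 N·m.
α = τ/I = 22.53/1.659 = 13.58 rad/s².

α ≈ 13.6 rad/s², anticlockwise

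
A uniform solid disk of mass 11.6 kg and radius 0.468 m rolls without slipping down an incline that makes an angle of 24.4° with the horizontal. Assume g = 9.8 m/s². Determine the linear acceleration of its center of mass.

a ≈ 2.70 m/s²

Translation along the incline: Mg sinθ − f = Ma.
Rotation about the center: fR = Iα with I = ½MR². No-slip gives a = αR, so f = (I/R²)a = (1/2)M a.
Substituting: Mg sinθ = (1 + 0.5000)Ma, so a = g sinθ/(1 + 0.5000) = (9.8) sin 24.4° / 1.500 = 2.699 m/s².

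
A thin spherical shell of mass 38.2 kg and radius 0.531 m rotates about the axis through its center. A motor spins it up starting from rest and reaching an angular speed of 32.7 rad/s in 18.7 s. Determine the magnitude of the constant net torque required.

τ ≈ 12.6 N·m

I = (2/3)MR² = (2/3)(38.2)(0.531)² = 7.181 kg·m².
α = Δω/Δt = (32.7 − 0)/18.7 = 1.749 rad/s².
τ = Iα = (7.181)(1.749) = 12.56 N·m.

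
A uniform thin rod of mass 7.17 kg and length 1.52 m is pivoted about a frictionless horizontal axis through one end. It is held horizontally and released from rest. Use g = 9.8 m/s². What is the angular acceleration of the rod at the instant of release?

About the pivot, I = (1/3)ML² = (1/3)(7.17)(1.52)² = 5.522 kg·m².
The weight acts at the center, a distance L/2 = 0.7600 m from the pivot; τ = Mg(L/2) = 53.40 N·m.
α = τ/I = 53.40/5.522 = 9.671 rad/s².
(Equivalently α = (3g/(2L)) = 9.671 rad/s².)

α ≈ 9.67 rad/s²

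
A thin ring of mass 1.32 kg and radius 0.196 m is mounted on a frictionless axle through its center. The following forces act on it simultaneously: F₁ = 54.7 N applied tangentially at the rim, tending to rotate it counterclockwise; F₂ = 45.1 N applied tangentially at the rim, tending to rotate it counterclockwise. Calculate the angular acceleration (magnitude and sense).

I = MR² = (1.32)(0.196)² = 0.05071 kg·m².
Taking counterclockwise as positive: τ₁ = +(54.7)(0.196) = +10.72 N·m; τ₂ = +(45.1)(0.196) = +8.840 N·m.
Net torque τ = 19.56 N·m.
α = τ/I = 19.56/0.05071 = 385.7 rad/s².

α ≈ 386 rad/s², counterclockwise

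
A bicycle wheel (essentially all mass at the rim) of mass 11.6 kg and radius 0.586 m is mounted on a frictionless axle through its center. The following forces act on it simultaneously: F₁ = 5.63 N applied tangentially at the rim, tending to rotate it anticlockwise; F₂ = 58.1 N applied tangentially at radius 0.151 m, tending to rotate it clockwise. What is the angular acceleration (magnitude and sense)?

I = MR² = (11.6)(0.586)² = 3.983 kg·m².
Taking anticlockwise as positive: τ₁ = +(5.63)(0.586) = +3.299 N·m; τ₂ = −(58.1)(0.151) = −8.773 N·m.
Net torque τ = -5.474 N·m.
α = τ/I = -5.474/3.983 = -1.374 rad/s².

α ≈ 1.37 rad/s², clockwise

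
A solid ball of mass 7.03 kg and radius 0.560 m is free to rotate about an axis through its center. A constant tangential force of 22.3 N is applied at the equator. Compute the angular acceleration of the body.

α ≈ 14.2 rad/s²

I = (2/5)MR² = (2/5)(7.03)(0.560)² = 0.8818 kg·m².
τ = F R = (22.3)(0.560) = 12.49 N·m.
From τ = Iα: α = 12.49/0.8818 = 14.16 rad/s².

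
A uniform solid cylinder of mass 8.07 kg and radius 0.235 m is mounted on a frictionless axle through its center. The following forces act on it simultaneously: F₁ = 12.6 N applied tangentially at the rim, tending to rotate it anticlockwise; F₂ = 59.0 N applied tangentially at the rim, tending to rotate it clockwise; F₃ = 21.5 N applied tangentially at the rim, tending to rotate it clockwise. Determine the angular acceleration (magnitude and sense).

α ≈ 71.6 rad/s², clockwise

I = ½MR² = (1/2)(8.07)(0.235)² = 0.2228 kg·m².
Taking anticlockwise as positive: τ₁ = +(12.6)(0.235) = +2.961 N·m; τ₂ = −(59.0)(0.235) = −13.86 N·m; τ₃ = −(21.5)(0.235) = −5.052 N·m.
Net torque τ = -15.96 N·m.
α = τ/I = -15.96/0.2228 = -71.61 rad/s².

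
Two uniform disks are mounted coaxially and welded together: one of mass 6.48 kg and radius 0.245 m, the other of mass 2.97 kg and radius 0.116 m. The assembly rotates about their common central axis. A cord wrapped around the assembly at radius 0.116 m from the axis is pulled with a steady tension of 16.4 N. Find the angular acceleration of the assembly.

I = ½M₁R₁² + ½M₂R₂² = ½(6.48)(0.245)² + ½(2.97)(0.116)² = 0.2145 kg·m².
τ = F r = (16.4)(0.116) = 1.902 N·m.
α = τ/I = 1.902/0.2145 = 8.871 rad/s².

α ≈ 8.87 rad/s²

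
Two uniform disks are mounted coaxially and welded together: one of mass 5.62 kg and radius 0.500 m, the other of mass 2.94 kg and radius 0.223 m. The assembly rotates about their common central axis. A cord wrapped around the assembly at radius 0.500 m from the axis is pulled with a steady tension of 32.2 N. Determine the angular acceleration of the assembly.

α ≈ 20.8 rad/s²

I = ½M₁R₁² + ½M₂R₂² = ½(5.62)(0.500)² + ½(2.94)(0.223)² = 0.7756 kg·m².
τ = F r = (32.2)(0.500) = 16.10 N·m.
α = τ/I = 16.10/0.7756 = 20.76 rad/s².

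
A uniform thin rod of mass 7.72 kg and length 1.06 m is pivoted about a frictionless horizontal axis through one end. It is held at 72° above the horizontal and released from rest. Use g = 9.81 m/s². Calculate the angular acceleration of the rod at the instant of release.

α ≈ 4.29 rad/s²

About the pivot, I = (1/3)ML² = (1/3)(7.72)(1.06)² = 2.891 kg·m².
The weight acts at the center, a distance L/2 = 0.5300 m from the pivot; τ = Mg(L/2) cos 72° = 12.40 N·m.
α = τ/I = 12.40/2.891 = 4.290 rad/s².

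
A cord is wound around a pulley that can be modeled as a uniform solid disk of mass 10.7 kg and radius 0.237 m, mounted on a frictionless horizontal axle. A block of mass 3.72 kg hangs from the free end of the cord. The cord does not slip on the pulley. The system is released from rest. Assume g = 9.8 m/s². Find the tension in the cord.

T ≈ 21.5 N

I = ½MR² = (1/2)(10.7)(0.237)² = 0.3005 kg·m².
Block: mg − T = ma. Pulley: TR = Iα. No-slip: a = αR, so T = (I/R²)a = 5.350·a.
Then mg = (m + 5.350)a, so a = (3.72)(9.8)/(3.72 + 5.350) = 4.019 m/s².
T = 5.350·a = 21.50 N.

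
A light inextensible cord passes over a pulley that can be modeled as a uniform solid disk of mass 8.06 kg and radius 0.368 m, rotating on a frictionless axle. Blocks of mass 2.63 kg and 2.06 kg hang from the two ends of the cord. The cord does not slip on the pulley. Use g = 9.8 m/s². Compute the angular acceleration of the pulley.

α ≈ 1.74 rad/s²

I = ½MR² = (1/2)(8.06)(0.368)² = 0.5458 kg·m².
Heavier block: m₁g − T₁ = m₁a. Lighter block: T₂ − m₂g = m₂a.
Pulley: (T₁ − T₂)R = Iα = I(a/R), so T₁ − T₂ = (I/R²)a = (1/2)M_p a = 4.030·a.
Adding the three: (m₁ − m₂)g = (m₁ + m₂ + 4.030)a, so a = (2.63 − 2.06)(9.8)/(2.63 + 2.06 + 4.030) = 0.6406 m/s².
α = a/R = 0.6406/0.368 = 1.741 rad/s².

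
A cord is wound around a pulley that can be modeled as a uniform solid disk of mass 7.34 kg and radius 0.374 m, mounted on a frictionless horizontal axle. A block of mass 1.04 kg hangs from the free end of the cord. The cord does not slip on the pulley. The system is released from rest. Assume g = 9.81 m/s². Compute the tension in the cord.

T ≈ 7.95 N

I = ½MR² = (1/2)(7.34)(0.374)² = 0.5133 kg·m².
Block: mg − T = ma. Pulley: TR = Iα. No-slip: a = αR, so T = (I/R²)a = 3.670·a.
Then mg = (m + 3.670)a, so a = (1.04)(9.81)/(1.04 + 3.670) = 2.166 m/s².
T = 3.670·a = 7.950 N.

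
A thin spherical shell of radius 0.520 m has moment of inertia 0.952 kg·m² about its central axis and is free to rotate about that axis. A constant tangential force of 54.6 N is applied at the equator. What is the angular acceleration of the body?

α ≈ 29.8 rad/s²

τ = F R = (54.6)(0.520) = 28.39 N·m.
From τ = Iα: α = 28.39/0.9520 = 29.82 rad/s².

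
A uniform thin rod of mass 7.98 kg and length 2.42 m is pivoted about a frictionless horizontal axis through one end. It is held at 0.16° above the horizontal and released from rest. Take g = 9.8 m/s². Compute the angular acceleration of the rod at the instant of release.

α ≈ 6.07 rad/s²

About the pivot, I = (1/3)ML² = (1/3)(7.98)(2.42)² = 15.58 kg·m².
The weight acts at the center, a distance L/2 = 1.210 m from the pivot; τ = Mg(L/2) cos 0.16° = 94.63 N·m.
α = τ/I = 94.63/15.58 = 6.074 rad/s².
(Equivalently α = (3g/(2L)) cos 0.16° = 6.074 rad/s².)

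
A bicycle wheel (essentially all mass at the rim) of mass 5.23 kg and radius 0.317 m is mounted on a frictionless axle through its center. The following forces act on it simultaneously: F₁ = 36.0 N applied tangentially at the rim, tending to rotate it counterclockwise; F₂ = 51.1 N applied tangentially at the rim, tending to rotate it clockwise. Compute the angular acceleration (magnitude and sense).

I = MR² = (5.23)(0.317)² = 0.5256 kg·m².
Taking counterclockwise as positive: τ₁ = +(36.0)(0.317) = +11.41 N·m; τ₂ = −(51.1)(0.317) = −16.20 N·m.
Net torque τ = -4.787 N·m.
α = τ/I = -4.787/0.5256 = -9.108 rad/s².

α ≈ 9.11 rad/s², clockwise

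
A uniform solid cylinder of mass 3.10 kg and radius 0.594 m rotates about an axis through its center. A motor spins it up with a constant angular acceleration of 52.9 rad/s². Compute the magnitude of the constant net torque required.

τ ≈ 28.9 N·m

I = ½MR² = (1/2)(3.10)(0.594)² = 0.5469 kg·m².
τ = Iα = (0.5469)(52.90) = 28.93 N·m.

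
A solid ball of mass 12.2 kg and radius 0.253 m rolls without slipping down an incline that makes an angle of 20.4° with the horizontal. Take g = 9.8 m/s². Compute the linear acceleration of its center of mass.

Translation along the incline: Mg sinθ − f = Ma.
Rotation about the center: fR = Iα with I = (2/5)MR². No-slip gives a = αR, so f = (I/R²)a = (2/5)M a.
Substituting: Mg sinθ = (1 + 0.4000)Ma, so a = g sinθ/(1 + 0.4000) = (9.8) sin 20.4° / 1.400 = 2.440 m/s².

a ≈ 2.44 m/s²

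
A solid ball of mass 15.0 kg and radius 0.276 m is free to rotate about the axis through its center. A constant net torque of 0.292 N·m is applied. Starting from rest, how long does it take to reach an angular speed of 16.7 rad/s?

t ≈ 26.1 s

I = (2/5)MR² = (2/5)(15.0)(0.276)² = 0.4571 kg·m².
α = τ/I = 0.292/0.4571 = 0.6389 rad/s².
ω = αt ⇒ t = ω/α = 16.7/0.6389 = 26.14 s.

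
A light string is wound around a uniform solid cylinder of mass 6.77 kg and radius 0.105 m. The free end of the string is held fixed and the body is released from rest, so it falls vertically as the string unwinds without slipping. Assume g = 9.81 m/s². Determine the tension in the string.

Translation: Mg − T = Ma. Rotation about the center: TR = Iα with I = ½MR².
With a = αR: T = (I/R²)a = (1/2)M a, so Mg = (1 + 0.5000)Ma.
a = g/(1 + 0.5000) = 9.81/1.500 = 6.540 m/s².
T = 0.5000·M·a = (0.5000)(6.77)(6.540) = 22.14 N.

T ≈ 22.1 N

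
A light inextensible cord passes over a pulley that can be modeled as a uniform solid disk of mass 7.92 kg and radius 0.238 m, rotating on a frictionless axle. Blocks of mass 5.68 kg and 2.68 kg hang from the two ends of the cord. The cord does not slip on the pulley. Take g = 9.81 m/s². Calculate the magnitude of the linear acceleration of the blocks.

a ≈ 2.39 m/s²

I = ½MR² = (1/2)(7.92)(0.238)² = 0.2243 kg·m².
Heavier block: m₁g − T₁ = m₁a. Lighter block: T₂ − m₂g = m₂a.
Pulley: (T₁ − T₂)R = Iα = I(a/R), so T₁ − T₂ = (I/R²)a = (1/2)M_p a = 3.960·a.
Adding the three: (m₁ − m₂)g = (m₁ + m₂ + 3.960)a, so a = (5.68 − 2.68)(9.81)/(5.68 + 2.68 + 3.960) = 2.389 m/s².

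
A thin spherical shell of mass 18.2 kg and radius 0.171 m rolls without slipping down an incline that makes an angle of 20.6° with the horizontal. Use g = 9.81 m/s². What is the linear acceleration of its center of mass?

a ≈ 2.07 m/s²

Translation along the incline: Mg sinθ − f = Ma.
Rotation about the center: fR = Iα with I = (2/3)MR². No-slip gives a = αR, so f = (I/R²)a = (2/3)M a.
Substituting: Mg sinθ = (1 + 0.6667)Ma, so a = g sinθ/(1 + 0.6667) = (9.81) sin 20.6° / 1.667 = 2.071 m/s².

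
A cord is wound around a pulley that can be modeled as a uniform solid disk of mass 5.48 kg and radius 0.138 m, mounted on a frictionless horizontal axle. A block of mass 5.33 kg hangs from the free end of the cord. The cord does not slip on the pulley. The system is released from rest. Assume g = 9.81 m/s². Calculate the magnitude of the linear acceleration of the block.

a ≈ 6.48 m/s²

I = ½MR² = (1/2)(5.48)(0.138)² = 0.05218 kg·m².
Block: mg − T = ma. Pulley: TR = Iα. No-slip: a = αR, so T = (I/R²)a = 2.740·a.
Then mg = (m + 2.740)a, so a = (5.33)(9.81)/(5.33 + 2.740) = 6.479 m/s².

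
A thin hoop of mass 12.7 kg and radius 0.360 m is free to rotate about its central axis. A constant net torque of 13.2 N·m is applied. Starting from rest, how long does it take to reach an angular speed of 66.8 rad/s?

t ≈ 8.33 s

I = MR² = (12.7)(0.360)² = 1.646 kg·m².
α = τ/I = 13.2/1.646 = 8.020 rad/s².
ω = αt ⇒ t = ω/α = 66.8/8.020 = 8.329 s.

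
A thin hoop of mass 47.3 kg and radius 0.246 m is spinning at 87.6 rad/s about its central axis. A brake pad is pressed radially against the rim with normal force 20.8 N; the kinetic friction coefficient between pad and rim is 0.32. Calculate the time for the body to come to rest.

t ≈ 153 s

I = MR² = (47.3)(0.246)² = 2.862 kg·m².
Friction force f = μN = (0.32)(20.8) = 6.656 N at the rim; torque magnitude τ = fR = 1.637 N·m, opposing ω.
|α| = τ/I = 1.637/2.862 = 0.5720 rad/s² (deceleration).
0 = ω₀ − |α|t ⇒ t = ω₀/|α| = 87.6/0.5720 = 153.1 s.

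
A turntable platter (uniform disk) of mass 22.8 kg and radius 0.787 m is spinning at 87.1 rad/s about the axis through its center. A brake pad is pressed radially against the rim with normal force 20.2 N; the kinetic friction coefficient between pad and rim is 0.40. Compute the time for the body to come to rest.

I = ½MR² = (1/2)(22.8)(0.787)² = 7.061 kg·m².
Friction force f = μN = (0.40)(20.2) = 8.080 N at the rim; torque magnitude τ = fR = 6.359 N·m, opposing ω.
|α| = τ/I = 6.359/7.061 = 0.9006 rad/s² (deceleration).
0 = ω₀ − |α|t ⇒ t = ω₀/|α| = 87.1/0.9006 = 96.71 s.

t ≈ 96.7 s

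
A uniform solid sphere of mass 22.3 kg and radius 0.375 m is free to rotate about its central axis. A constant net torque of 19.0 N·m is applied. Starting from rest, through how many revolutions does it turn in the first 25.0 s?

I = (2/5)MR² = (2/5)(22.3)(0.375)² = 1.254 kg·m².
α = τ/I = 19.0/1.254 = 15.15 rad/s².
θ = ½αt² = ½(15.15)(25.0)² = 4733 rad.
Revolutions = θ/(2π) = 753.3.

≈ 753 revolutions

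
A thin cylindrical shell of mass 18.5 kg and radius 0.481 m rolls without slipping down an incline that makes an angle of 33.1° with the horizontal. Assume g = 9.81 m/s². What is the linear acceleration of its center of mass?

Translation along the incline: Mg sinθ − f = Ma.
Rotation about the center: fR = Iα with I = MR². No-slip gives a = αR, so f = (I/R²)a = M a.
Substituting: Mg sinθ = (1 + 1.000)Ma, so a = g sinθ/(1 + 1.000) = (9.81) sin 33.1° / 2.000 = 2.679 m/s².

a ≈ 2.68 m/s²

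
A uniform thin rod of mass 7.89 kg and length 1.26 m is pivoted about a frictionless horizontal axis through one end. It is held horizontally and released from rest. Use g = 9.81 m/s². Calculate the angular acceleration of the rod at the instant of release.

About the pivot, I = (1/3)ML² = (1/3)(7.89)(1.26)² = 4.175 kg·m².
The weight acts at the center, a distance L/2 = 0.6300 m from the pivot; τ = Mg(L/2) = 48.76 N·m.
α = τ/I = 48.76/4.175 = 11.68 rad/s².
(Equivalently α = (3g/(2L)) = 11.68 rad/s².)

α ≈ 11.7 rad/s²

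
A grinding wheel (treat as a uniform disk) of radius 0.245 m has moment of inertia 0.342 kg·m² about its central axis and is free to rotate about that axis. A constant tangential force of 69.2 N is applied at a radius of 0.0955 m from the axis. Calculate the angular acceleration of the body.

α ≈ 19.3 rad/s²

τ = F·r = (69.2)(0.0955) = 6.609 N·m.
Newton's second law for rotation, τ = Iα, gives α = τ/I = 6.609/0.3420 = 19.32 rad/s².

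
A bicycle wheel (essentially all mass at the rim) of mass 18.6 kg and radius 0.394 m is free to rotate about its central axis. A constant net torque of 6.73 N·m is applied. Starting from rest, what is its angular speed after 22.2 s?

ω ≈ 51.7 rad/s

I = MR² = (18.6)(0.394)² = 2.887 kg·m².
α = τ/I = 6.73/2.887 = 2.331 rad/s².
ω = ω₀ + αt = 0 + (2.331)(22.2) = 51.74 rad/s.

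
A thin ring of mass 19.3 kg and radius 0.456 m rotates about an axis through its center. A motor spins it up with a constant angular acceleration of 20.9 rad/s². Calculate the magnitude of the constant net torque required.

I = MR² = (19.3)(0.456)² = 4.013 kg·m².
τ = Iα = (4.013)(20.90) = 83.88 N·m.

τ ≈ 83.9 N·m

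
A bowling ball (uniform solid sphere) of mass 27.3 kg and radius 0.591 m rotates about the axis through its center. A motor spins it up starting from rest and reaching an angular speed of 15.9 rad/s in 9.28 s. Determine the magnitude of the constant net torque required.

τ ≈ 6.54 N·m

I = (2/5)MR² = (2/5)(27.3)(0.591)² = 3.814 kg·m².
α = Δω/Δt = (15.9 − 0)/9.28 = 1.713 rad/s².
τ = Iα = (3.814)(1.713) = 6.535 N·m.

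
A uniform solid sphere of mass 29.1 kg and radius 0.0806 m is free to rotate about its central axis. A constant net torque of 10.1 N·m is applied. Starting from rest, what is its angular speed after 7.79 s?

ω ≈ 1040 rad/s

I = (2/5)MR² = (2/5)(29.1)(0.0806)² = 0.07562 kg·m².
α = τ/I = 10.1/0.07562 = 133.6 rad/s².
ω = ω₀ + αt = 0 + (133.6)(7.79) = 1040 rad/s.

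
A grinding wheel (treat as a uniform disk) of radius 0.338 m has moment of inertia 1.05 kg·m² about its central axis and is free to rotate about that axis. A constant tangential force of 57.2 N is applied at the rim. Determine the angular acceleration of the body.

α ≈ 18.4 rad/s²

τ = F R = (57.2)(0.338) = 19.33 N·m.
From τ = Iα: α = 19.33/1.050 = 18.41 rad/s².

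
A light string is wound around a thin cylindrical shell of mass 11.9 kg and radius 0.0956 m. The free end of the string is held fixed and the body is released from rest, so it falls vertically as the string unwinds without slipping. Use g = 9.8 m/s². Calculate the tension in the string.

T ≈ 58.3 N

Translation: Mg − T = Ma. Rotation about the center: TR = Iα with I = MR².
With a = αR: T = (I/R²)a = M a, so Mg = (1 + 1.000)Ma.
a = g/(1 + 1.000) = 9.8/2.000 = 4.900 m/s².
T = 1.000·M·a = (1.000)(11.9)(4.900) = 58.31 N.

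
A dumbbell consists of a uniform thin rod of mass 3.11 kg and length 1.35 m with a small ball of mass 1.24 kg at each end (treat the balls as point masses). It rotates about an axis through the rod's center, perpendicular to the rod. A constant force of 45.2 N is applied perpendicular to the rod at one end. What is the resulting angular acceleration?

I_rod = (1/12)ML² = (1/12)(3.11)(1.35)² = 0.4723 kg·m².
I_balls = 2·m·(L/2)² = 2(1.24)(0.6750)² = 1.130 kg·m².
Total I = 1.602 kg·m².
τ = F·(L/2) = (45.2)(0.675) = 30.51 N·m.
α = τ/I = 30.51/1.602 = 19.04 rad/s².

α ≈ 19.0 rad/s²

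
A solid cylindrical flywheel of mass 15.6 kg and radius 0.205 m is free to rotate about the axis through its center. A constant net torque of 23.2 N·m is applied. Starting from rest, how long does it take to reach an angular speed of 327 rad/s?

I = ½MR² = (1/2)(15.6)(0.205)² = 0.3278 kg·m².
α = τ/I = 23.2/0.3278 = 70.78 rad/s².
ω = αt ⇒ t = ω/α = 327/70.78 = 4.620 s.

t ≈ 4.62 s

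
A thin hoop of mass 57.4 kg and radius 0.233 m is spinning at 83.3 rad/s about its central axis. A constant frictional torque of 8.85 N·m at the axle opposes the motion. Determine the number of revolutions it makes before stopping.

I = MR² = (57.4)(0.233)² = 3.116 kg·m².
The net torque has magnitude 8.85 N·m, opposing ω.
|α| = τ/I = 8.850/3.116 = 2.840 rad/s² (deceleration).
ω² = ω₀² − 2|α|θ with ω = 0 ⇒ θ = ω₀²/(2|α|) = 1222 rad = 194.4 rev.

≈ 194 revolutions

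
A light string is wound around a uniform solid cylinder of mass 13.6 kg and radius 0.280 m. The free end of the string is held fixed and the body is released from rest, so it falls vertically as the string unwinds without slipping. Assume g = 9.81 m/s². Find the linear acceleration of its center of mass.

a ≈ 6.54 m/s²

Translation: Mg − T = Ma. Rotation about the center: TR = Iα with I = ½MR².
With a = αR: T = (I/R²)a = (1/2)M a, so Mg = (1 + 0.5000)Ma.
a = g/(1 + 0.5000) = 9.81/1.500 = 6.540 m/s².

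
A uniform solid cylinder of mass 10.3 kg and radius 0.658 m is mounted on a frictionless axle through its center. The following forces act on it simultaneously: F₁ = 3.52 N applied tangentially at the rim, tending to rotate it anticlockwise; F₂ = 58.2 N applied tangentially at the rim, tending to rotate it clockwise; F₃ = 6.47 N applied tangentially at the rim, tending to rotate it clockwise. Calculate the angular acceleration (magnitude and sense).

α ≈ 18.0 rad/s², clockwise

I = ½MR² = (1/2)(10.3)(0.658)² = 2.230 kg·m².
Taking anticlockwise as positive: τ₁ = +(3.52)(0.658) = +2.316 N·m; τ₂ = −(58.2)(0.658) = −38.30 N·m; τ₃ = −(6.47)(0.658) = −4.257 N·m.
Net torque τ = -40.24 N·m.
α = τ/I = -40.24/2.230 = -18.05 rad/s².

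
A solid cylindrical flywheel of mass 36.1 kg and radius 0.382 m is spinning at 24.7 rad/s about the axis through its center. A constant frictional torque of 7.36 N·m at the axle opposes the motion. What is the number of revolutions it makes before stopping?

I = ½MR² = (1/2)(36.1)(0.382)² = 2.634 kg·m².
The net torque has magnitude 7.36 N·m, opposing ω.
|α| = τ/I = 7.360/2.634 = 2.794 rad/s² (deceleration).
ω² = ω₀² − 2|α|θ with ω = 0 ⇒ θ = ω₀²/(2|α|) = 109.2 rad = 17.37 rev.

≈ 17.4 revolutions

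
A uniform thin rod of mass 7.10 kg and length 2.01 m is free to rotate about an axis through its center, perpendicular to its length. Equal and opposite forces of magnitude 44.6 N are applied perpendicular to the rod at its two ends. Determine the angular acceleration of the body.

α ≈ 37.5 rad/s²

I = (1/12)ML² = (1/12)(7.10)(2.01)² = 2.390 kg·m².
The couple gives τ = F·(L/2) + F·(L/2) = F L = (44.6)(2.01) = 89.65 N·m.
From τ = Iα: α = 89.65/2.390 = 37.50 rad/s².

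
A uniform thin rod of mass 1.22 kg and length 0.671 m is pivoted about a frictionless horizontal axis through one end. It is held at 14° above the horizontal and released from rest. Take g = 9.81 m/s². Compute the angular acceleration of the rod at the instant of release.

About the pivot, I = (1/3)ML² = (1/3)(1.22)(0.671)² = 0.1831 kg·m².
The weight acts at the center, a distance L/2 = 0.3355 m from the pivot; τ = Mg(L/2) cos 14° = 3.896 N·m.
α = τ/I = 3.896/0.1831 = 21.28 rad/s².

α ≈ 21.3 rad/s²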